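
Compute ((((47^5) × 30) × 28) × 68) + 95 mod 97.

(47)^5 ≡ 50 (mod 97)
50 × 30 = 1500 ≡ 45 (mod 97)
45 × 28 = 1260 ≡ 96 (mod 97)
96 × 68 = 6528 ≡ 29 (mod 97)
29 + 95 = 124 ≡ 27 (mod 97)

27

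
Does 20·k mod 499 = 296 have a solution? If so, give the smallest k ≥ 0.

414

gcd(20, 499) = 1, so a unique solution mod 499 exists.
20⁻¹ ≡ 25 (mod 499).
k ≡ 25·296 ≡ 414 (mod 499).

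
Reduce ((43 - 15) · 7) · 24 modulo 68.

43 - 15 = 28
28 · 7 = 196 ≡ 60 (mod 68)
60 · 24 = 1440 ≡ 12 (mod 68)

12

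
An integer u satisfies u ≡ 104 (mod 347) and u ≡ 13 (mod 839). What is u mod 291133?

125024

347⁻¹ mod 839: 347*162 ≡ 1 (mod 839), so 347⁻¹ ≡ 162.
u = 104 + 347*((13 − 104)*162 mod 839) = 104 + 347*360 = 125024.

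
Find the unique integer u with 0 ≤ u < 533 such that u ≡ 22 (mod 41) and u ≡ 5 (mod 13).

41⁻¹ mod 13: 41*7 ≡ 1 (mod 13), so 41⁻¹ ≡ 7.
u = 22 + 41*((5 − 22)*7 mod 13) = 22 + 41*11 = 473.

473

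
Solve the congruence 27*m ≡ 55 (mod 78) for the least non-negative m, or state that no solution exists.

gcd(27, 78) = 3, and 3 does not divide 55.
So the congruence has no solution.

no solution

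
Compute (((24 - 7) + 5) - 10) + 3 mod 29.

24 - 7 = 17
17 + 5 = 22
22 - 10 = 12
12 + 3 = 15

15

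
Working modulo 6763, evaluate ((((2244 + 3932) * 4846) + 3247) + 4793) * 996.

446

2244 + 3932 = 6176
6176 * 4846 = 29928896 ≡ 2621 (mod 6763)
2621 + 3247 = 5868
5868 + 4793 = 10661 ≡ 3898 (mod 6763)
3898 * 996 = 3882408 ≡ 446 (mod 6763)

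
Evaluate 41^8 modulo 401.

Using repeated squaring:
41^1 ≡ 41 (mod 401)
41^2 ≡ 41^2 = 1681 ≡ 77 (mod 401)
41^4 ≡ 77^2 = 5929 ≡ 315 (mod 401)
41^8 ≡ 315^2 = 99225 ≡ 178 (mod 401)
So 41^8 ≡ 178 (mod 401).

178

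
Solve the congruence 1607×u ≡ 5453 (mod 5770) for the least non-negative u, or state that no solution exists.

gcd(1607, 5770) = 1, so a unique solution mod 5770 exists.
1607⁻¹ ≡ 3113 (mod 5770).
u ≡ 3113×5453 ≡ 5619 (mod 5770).

5619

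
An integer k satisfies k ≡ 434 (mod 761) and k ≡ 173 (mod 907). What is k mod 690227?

6522

761⁻¹ mod 907: 761×205 ≡ 1 (mod 907), so 761⁻¹ ≡ 205.
k = 434 + 761×((173 − 434)×205 mod 907) = 434 + 761×8 = 6522.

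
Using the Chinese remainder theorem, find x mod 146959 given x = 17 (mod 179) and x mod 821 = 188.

179⁻¹ mod 821: 179·344 ≡ 1 (mod 821), so 179⁻¹ ≡ 344.
x = 17 + 179·((188 − 17)·344 mod 821) = 17 + 179·533 = 95424.
Check: 95424 mod 179 = 17, 95424 mod 821 = 188. ✓

95424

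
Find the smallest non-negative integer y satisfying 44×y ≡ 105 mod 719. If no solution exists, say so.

gcd(44, 719) = 1, so a unique solution mod 719 exists.
44⁻¹ ≡ 670 (mod 719).
y ≡ 670×105 ≡ 607 (mod 719).

607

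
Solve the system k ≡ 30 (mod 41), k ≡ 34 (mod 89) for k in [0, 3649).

41⁻¹ mod 89: 41·76 ≡ 1 (mod 89), so 41⁻¹ ≡ 76.
k = 30 + 41·((34 − 30)·76 mod 89) = 30 + 41·37 = 1547.

1547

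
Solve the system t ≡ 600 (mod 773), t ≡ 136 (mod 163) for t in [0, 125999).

773⁻¹ mod 163: 773·97 ≡ 1 (mod 163), so 773⁻¹ ≡ 97.
t = 600 + 773·((136 − 600)·97 mod 163) = 600 + 773·143 = 111139.
Check: 111139 mod 773 = 600, 111139 mod 163 = 136. ✓

111139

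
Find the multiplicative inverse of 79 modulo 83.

62

83 = 1*79 + 4
79 = 19*4 + 3
4 = 1*3 + 1
3 = 3*1 + 0
gcd(79, 83) = 1, so the inverse exists.
Bézout: 1 = 20*83 − 21*79.
So 79⁻¹ ≡ −21 ≡ 62 (mod 83).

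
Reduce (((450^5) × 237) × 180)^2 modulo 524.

(450)^5 ≡ 280 (mod 524)
280 × 237 = 66360 ≡ 336 (mod 524)
336 × 180 = 60480 ≡ 220 (mod 524)
(220)^2 ≡ 192 (mod 524)

192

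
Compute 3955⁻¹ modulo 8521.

1032

By the extended Euclidean algorithm:
8521 = 2×3955 + 611
3955 = 6×611 + 289
611 = 2×289 + 33
289 = 8×33 + 25
33 = 1×25 + 8
25 = 3×8 + 1
8 = 8×1 + 0
gcd(3955, 8521) = 1, so the inverse exists.
Back-substitute for 1:
1 = 1×25 − 3×8
  = −3×33 + 4×25
  = 4×289 − 35×33
  = −35×611 + 74×289
  = 74×3955 − 479×611
  = −479×8521 + 1032×3955
So 3955⁻¹ ≡ 1032 (mod 8521).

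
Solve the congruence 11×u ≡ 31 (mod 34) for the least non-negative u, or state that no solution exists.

9

gcd(11, 34) = 1, so a unique solution mod 34 exists.
11⁻¹ ≡ 31 (mod 34).
u ≡ 31×31 ≡ 9 (mod 34).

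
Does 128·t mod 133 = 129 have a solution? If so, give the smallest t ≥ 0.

gcd(128, 133) = 1, so a unique solution mod 133 exists.
128⁻¹ ≡ 53 (mod 133).
t ≡ 53·129 ≡ 54 (mod 133).

54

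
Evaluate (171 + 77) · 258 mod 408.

336

171 + 77 = 248
248 · 258 = 63984 ≡ 336 (mod 408)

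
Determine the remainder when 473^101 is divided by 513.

479

By square-and-multiply:
101 in binary is 1100101, i.e. 101 = 64 + 32 + 4 + 1.
473^1 ≡ 473 (mod 513)
473^2 ≡ 473^2 = 223729 ≡ 61 (mod 513)
473^4 ≡ 61^2 = 3721 ≡ 130 (mod 513)
473^8 ≡ 130^2 = 16900 ≡ 484 (mod 513)
473^16 ≡ 484^2 = 234256 ≡ 328 (mod 513)
473^32 ≡ 328^2 = 107584 ≡ 367 (mod 513)
473^64 ≡ 367^2 = 134689 ≡ 283 (mod 513)
473^101 = 473^64 * 473^32 * 473^4 * 473^1 ≡ 283 * 367 * 130 * 473 (mod 513).
Accumulate the product:
283 * 367 = 103861 ≡ 235
235 * 130 = 30550 ≡ 283
283 * 473 = 133859 ≡ 479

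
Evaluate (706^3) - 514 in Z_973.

(706)^3 ≡ 636 (mod 973)
636 - 514 = 122

122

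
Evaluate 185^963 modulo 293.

130

By square-and-multiply:
963 in binary is 1111000011, i.e. 963 = 512 + 256 + 128 + 64 + 2 + 1.
185^1 ≡ 185 (mod 293)
185^2 ≡ 185^2 = 34225 ≡ 237 (mod 293)
185^4 ≡ 237^2 = 56169 ≡ 206 (mod 293)
185^8 ≡ 206^2 = 42436 ≡ 244 (mod 293)
185^16 ≡ 244^2 = 59536 ≡ 57 (mod 293)
185^32 ≡ 57^2 = 3249 ≡ 26 (mod 293)
185^64 ≡ 26^2 = 676 ≡ 90 (mod 293)
185^128 ≡ 90^2 = 8100 ≡ 189 (mod 293)
185^256 ≡ 189^2 = 35721 ≡ 268 (mod 293)
185^512 ≡ 268^2 = 71824 ≡ 39 (mod 293)
185^963 = 185^512 × 185^256 × 185^128 × 185^64 × 185^2 × 185^1 ≡ 39 × 268 × 189 × 90 × 237 × 185 (mod 293).
Accumulate the product:
39 × 268 = 10452 ≡ 197
197 × 189 = 37233 ≡ 22
22 × 90 = 1980 ≡ 222
222 × 237 = 52614 ≡ 167
167 × 185 = 30895 ≡ 130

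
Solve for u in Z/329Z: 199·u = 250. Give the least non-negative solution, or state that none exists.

gcd(199, 329) = 1, so a unique solution mod 329 exists.
199⁻¹ ≡ 124 (mod 329).
u ≡ 124·250 ≡ 74 (mod 329).

74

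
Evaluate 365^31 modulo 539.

By square-and-multiply:
31 in binary is 11111, i.e. 31 = 16 + 8 + 4 + 2 + 1.
365^1 ≡ 365 (mod 539)
365^2 ≡ 365^2 = 133225 ≡ 92 (mod 539)
365^4 ≡ 92^2 = 8464 ≡ 379 (mod 539)
365^8 ≡ 379^2 = 143641 ≡ 267 (mod 539)
365^16 ≡ 267^2 = 71289 ≡ 141 (mod 539)
365^31 = 365^16 · 365^8 · 365^4 · 365^2 · 365^1 ≡ 141 · 267 · 379 · 92 · 365 (mod 539).
Accumulate the product:
141 · 267 = 37647 ≡ 456
456 · 379 = 172824 ≡ 344
344 · 92 = 31648 ≡ 386
386 · 365 = 140890 ≡ 211

211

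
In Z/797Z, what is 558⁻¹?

Apply the Euclidean algorithm and back-substitute:
797 = 1·558 + 239
558 = 2·239 + 80
239 = 2·80 + 79
80 = 1·79 + 1
79 = 79·1 + 0
gcd(558, 797) = 1, so the inverse exists.
Bézout: 1 = −7·797 + 10·558.
So 558⁻¹ ≡ 10 (mod 797).

10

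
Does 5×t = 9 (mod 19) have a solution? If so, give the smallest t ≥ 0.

gcd(5, 19) = 1, so a unique solution mod 19 exists.
5⁻¹ ≡ 4 (mod 19).
t ≡ 4×9 ≡ 17 (mod 19).

17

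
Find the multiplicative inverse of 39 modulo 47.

41

Apply the Euclidean algorithm and back-substitute:
47 = 1·39 + 8
39 = 4·8 + 7
8 = 1·7 + 1
7 = 7·1 + 0
gcd(39, 47) = 1, so the inverse exists.
Back-substitute for 1:
1 = 1·8 − 1·7
  = −1·39 + 5·8
  = 5·47 − 6·39
So 39⁻¹ ≡ −6 ≡ 41 (mod 47).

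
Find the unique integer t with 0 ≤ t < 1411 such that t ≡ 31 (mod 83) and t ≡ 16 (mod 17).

1359

83⁻¹ mod 17: 83*8 ≡ 1 (mod 17), so 83⁻¹ ≡ 8.
t = 31 + 83*((16 − 31)*8 mod 17) = 31 + 83*16 = 1359.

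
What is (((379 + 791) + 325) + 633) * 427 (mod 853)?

379 + 791 = 1170 ≡ 317 (mod 853)
317 + 325 = 642
642 + 633 = 1275 ≡ 422 (mod 853)
422 * 427 = 180194 ≡ 211 (mod 853)

211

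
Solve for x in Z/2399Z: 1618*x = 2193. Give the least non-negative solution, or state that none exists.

gcd(1618, 2399) = 1, so a unique solution mod 2399 exists.
1618⁻¹ ≡ 814 (mod 2399).
x ≡ 814*2193 ≡ 246 (mod 2399).

246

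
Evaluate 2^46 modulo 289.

166

By square-and-multiply:
46 in binary is 101110, i.e. 46 = 32 + 8 + 4 + 2.
2^1 ≡ 2 (mod 289)
2^2 ≡ 2^2 = 4 (mod 289)
2^4 ≡ 4^2 = 16 (mod 289)
2^8 ≡ 16^2 = 256 (mod 289)
2^16 ≡ 256^2 = 65536 ≡ 222 (mod 289)
2^32 ≡ 222^2 = 49284 ≡ 154 (mod 289)
2^46 = 2^32 × 2^8 × 2^4 × 2^2 ≡ 154 × 256 × 16 × 4 (mod 289).
Accumulate the product:
154 × 256 = 39424 ≡ 120
120 × 16 = 1920 ≡ 186
186 × 4 = 744 ≡ 166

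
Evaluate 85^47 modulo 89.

25

Compute successive squares:
85^1 ≡ 85 (mod 89)
85^2 ≡ 85^2 = 7225 ≡ 16 (mod 89)
85^4 ≡ 16^2 = 256 ≡ 78 (mod 89)
85^8 ≡ 78^2 = 6084 ≡ 32 (mod 89)
85^16 ≡ 32^2 = 1024 ≡ 45 (mod 89)
85^32 ≡ 45^2 = 2025 ≡ 67 (mod 89)
85^47 = 85^32 * 85^8 * 85^4 * 85^2 * 85^1 ≡ 67 * 32 * 78 * 16 * 85 (mod 89).
Accumulate the product:
67 * 32 = 2144 ≡ 8
8 * 78 = 624 ≡ 1
1 * 16 = 16
16 * 85 = 1360 ≡ 25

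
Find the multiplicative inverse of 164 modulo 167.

111

167 = 1×164 + 3
164 = 54×3 + 2
3 = 1×2 + 1
2 = 2×1 + 0
gcd(164, 167) = 1, so the inverse exists.
Back-substitute for 1:
1 = 1×3 − 1×2
  = −1×164 + 55×3
  = 55×167 − 56×164
So 164⁻¹ ≡ −56 ≡ 111 (mod 167).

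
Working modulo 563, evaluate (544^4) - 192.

76

(544)^4 ≡ 268 (mod 563)
268 - 192 = 76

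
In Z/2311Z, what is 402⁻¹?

1167

Apply the Euclidean algorithm and back-substitute:
2311 = 5·402 + 301
402 = 1·301 + 101
301 = 2·101 + 99
101 = 1·99 + 2
99 = 49·2 + 1
2 = 2·1 + 0
gcd(402, 2311) = 1, so the inverse exists.
Back-substitute for 1:
1 = 1·99 − 49·2
  = −49·101 + 50·99
  = 50·301 − 149·101
  = −149·402 + 199·301
  = 199·2311 − 1144·402
So 402⁻¹ ≡ −1144 ≡ 1167 (mod 2311).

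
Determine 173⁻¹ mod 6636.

2033

Run the extended Euclidean algorithm:
6636 = 38·173 + 62
173 = 2·62 + 49
62 = 1·49 + 13
49 = 3·13 + 10
13 = 1·10 + 3
10 = 3·3 + 1
3 = 3·1 + 0
gcd(173, 6636) = 1, so the inverse exists.
Back-substitute for 1:
1 = 1·10 − 3·3
  = −3·13 + 4·10
  = 4·49 − 15·13
  = −15·62 + 19·49
  = 19·173 − 53·62
  = −53·6636 + 2033·173
So 173⁻¹ ≡ 2033 (mod 6636).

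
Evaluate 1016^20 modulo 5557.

By square-and-multiply:
20 in binary is 10100, i.e. 20 = 16 + 4.
1016^1 ≡ 1016 (mod 5557)
1016^2 ≡ 1016^2 = 1032256 ≡ 4211 (mod 5557)
1016^4 ≡ 4211^2 = 17732521 ≡ 134 (mod 5557)
1016^8 ≡ 134^2 = 17956 ≡ 1285 (mod 5557)
1016^16 ≡ 1285^2 = 1651225 ≡ 796 (mod 5557)
1016^20 = 1016^16 * 1016^4 ≡ 796 * 134 (mod 5557).
796 * 134 = 106664 ≡ 1081 (mod 5557).

1081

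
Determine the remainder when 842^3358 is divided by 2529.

1687

Using repeated squaring:
842^1 ≡ 842 (mod 2529)
842^2 ≡ 842^2 = 708964 ≡ 844 (mod 2529)
842^4 ≡ 844^2 = 712336 ≡ 1687 (mod 2529)
842^8 ≡ 1687^2 = 2845969 ≡ 844 (mod 2529)
842^16 ≡ 844^2 = 712336 ≡ 1687 (mod 2529)
842^32 ≡ 1687^2 = 2845969 ≡ 844 (mod 2529)
842^64 ≡ 844^2 = 712336 ≡ 1687 (mod 2529)
842^128 ≡ 1687^2 = 2845969 ≡ 844 (mod 2529)
842^256 ≡ 844^2 = 712336 ≡ 1687 (mod 2529)
842^512 ≡ 1687^2 = 2845969 ≡ 844 (mod 2529)
842^1024 ≡ 844^2 = 712336 ≡ 1687 (mod 2529)
842^2048 ≡ 1687^2 = 2845969 ≡ 844 (mod 2529)
842^3358 = 842^2048 * 842^1024 * 842^256 * 842^16 * 842^8 * 842^4 * 842^2 ≡ 844 * 1687 * 1687 * 1687 * 844 * 1687 * 844 (mod 2529).
Accumulate the product:
844 * 1687 = 1423828 ≡ 1
1 * 1687 = 1687
1687 * 1687 = 2845969 ≡ 844
844 * 844 = 712336 ≡ 1687
1687 * 1687 = 2845969 ≡ 844
844 * 844 = 712336 ≡ 1687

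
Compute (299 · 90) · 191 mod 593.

279

299 · 90 = 26910 ≡ 225 (mod 593)
225 · 191 = 42975 ≡ 279 (mod 593)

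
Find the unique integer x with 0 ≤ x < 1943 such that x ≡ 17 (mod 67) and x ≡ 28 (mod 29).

67⁻¹ mod 29: 67×13 ≡ 1 (mod 29), so 67⁻¹ ≡ 13.
x = 17 + 67×((28 − 17)×13 mod 29) = 17 + 67×27 = 1826.

1826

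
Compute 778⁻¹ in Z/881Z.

881 = 1·778 + 103
778 = 7·103 + 57
103 = 1·57 + 46
57 = 1·46 + 11
46 = 4·11 + 2
11 = 5·2 + 1
2 = 2·1 + 0
gcd(778, 881) = 1, so the inverse exists.
Bézout: 1 = −355·881 + 402·778.
So 778⁻¹ ≡ 402 (mod 881).

402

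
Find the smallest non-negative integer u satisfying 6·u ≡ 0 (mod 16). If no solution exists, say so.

0

gcd(6, 16) = 2, and 2 | 0, so solutions exist.
Divide through by 2: 3·u = 0 (mod 8).
3⁻¹ ≡ 3 (mod 8).
u ≡ 3·0 ≡ 0 (mod 8).
The smallest non-negative solution is u = 0.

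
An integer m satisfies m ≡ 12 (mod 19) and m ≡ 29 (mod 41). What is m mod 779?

19⁻¹ mod 41: 19·13 ≡ 1 (mod 41), so 19⁻¹ ≡ 13.
m = 12 + 19·((29 − 12)·13 mod 41) = 12 + 19·16 = 316.
Check: 316 mod 19 = 12, 316 mod 41 = 29. ✓

316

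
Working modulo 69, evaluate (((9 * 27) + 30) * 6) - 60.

9 * 27 = 243 ≡ 36 (mod 69)
36 + 30 = 66
66 * 6 = 396 ≡ 51 (mod 69)
51 - 60 = -9 ≡ 60 (mod 69)

60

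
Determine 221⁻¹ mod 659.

659 = 2×221 + 217
221 = 1×217 + 4
217 = 54×4 + 1
4 = 4×1 + 0
gcd(221, 659) = 1, so the inverse exists.
Back-substitute for 1:
1 = 1×217 − 54×4
  = −54×221 + 55×217
  = 55×659 − 164×221
So 221⁻¹ ≡ −164 ≡ 495 (mod 659).

495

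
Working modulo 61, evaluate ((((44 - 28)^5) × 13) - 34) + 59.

26

44 - 28 = 16
(16)^5 ≡ 47 (mod 61)
47 × 13 = 611 ≡ 1 (mod 61)
1 - 34 = -33 ≡ 28 (mod 61)
28 + 59 = 87 ≡ 26 (mod 61)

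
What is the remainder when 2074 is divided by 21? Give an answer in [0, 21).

16

2074 = 98×21 + 16, so 2074 ≡ 16 (mod 21).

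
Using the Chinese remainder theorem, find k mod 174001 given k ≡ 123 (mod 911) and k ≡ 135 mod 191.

142239

911⁻¹ mod 191: 911·13 ≡ 1 (mod 191), so 911⁻¹ ≡ 13.
k = 123 + 911·((135 − 123)·13 mod 191) = 123 + 911·156 = 142239.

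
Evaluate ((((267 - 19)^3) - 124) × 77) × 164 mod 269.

88

267 - 19 = 248
(248)^3 ≡ 154 (mod 269)
154 - 124 = 30
30 × 77 = 2310 ≡ 158 (mod 269)
158 × 164 = 25912 ≡ 88 (mod 269)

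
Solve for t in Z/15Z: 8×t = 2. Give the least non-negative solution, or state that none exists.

gcd(8, 15) = 1, so a unique solution mod 15 exists.
8⁻¹ ≡ 2 (mod 15).
t ≡ 2×2 ≡ 4 (mod 15).

4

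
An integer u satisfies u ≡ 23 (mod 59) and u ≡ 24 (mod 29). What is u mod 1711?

82

59⁻¹ mod 29: 59×1 ≡ 1 (mod 29), so 59⁻¹ ≡ 1.
u = 23 + 59×((24 − 23)×1 mod 29) = 23 + 59×1 = 82.
Check: 82 mod 59 = 23, 82 mod 29 = 24. ✓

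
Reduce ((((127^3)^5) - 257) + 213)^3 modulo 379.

(127)^3 ≡ 267 (mod 379)
(267)^5 ≡ 167 (mod 379)
167 - 257 = -90 ≡ 289 (mod 379)
289 + 213 = 502 ≡ 123 (mod 379)
(123)^3 ≡ 356 (mod 379)

356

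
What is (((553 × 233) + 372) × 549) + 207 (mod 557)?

231

553 × 233 = 128849 ≡ 182 (mod 557)
182 + 372 = 554
554 × 549 = 304146 ≡ 24 (mod 557)
24 + 207 = 231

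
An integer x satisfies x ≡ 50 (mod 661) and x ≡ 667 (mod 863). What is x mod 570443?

661⁻¹ mod 863: 661·816 ≡ 1 (mod 863), so 661⁻¹ ≡ 816.
x = 50 + 661·((667 − 50)·816 mod 863) = 50 + 661·343 = 226773.
Check: 226773 mod 661 = 50, 226773 mod 863 = 667. ✓

226773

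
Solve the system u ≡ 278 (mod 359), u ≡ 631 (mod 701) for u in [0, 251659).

44794

359⁻¹ mod 701: 359·330 ≡ 1 (mod 701), so 359⁻¹ ≡ 330.
u = 278 + 359·((631 − 278)·330 mod 701) = 278 + 359·124 = 44794.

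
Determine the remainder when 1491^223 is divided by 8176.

3563

223 in binary is 11011111, i.e. 223 = 128 + 64 + 16 + 8 + 4 + 2 + 1.
1491^1 ≡ 1491 (mod 8176)
1491^2 ≡ 1491^2 = 2223081 ≡ 7385 (mod 8176)
1491^4 ≡ 7385^2 = 54538225 ≡ 4305 (mod 8176)
1491^8 ≡ 4305^2 = 18533025 ≡ 6209 (mod 8176)
1491^16 ≡ 6209^2 = 38551681 ≡ 1841 (mod 8176)
1491^32 ≡ 1841^2 = 3389281 ≡ 4417 (mod 8176)
1491^64 ≡ 4417^2 = 19509889 ≡ 1953 (mod 8176)
1491^128 ≡ 1953^2 = 3814209 ≡ 4193 (mod 8176)
1491^223 = 1491^128 × 1491^64 × 1491^16 × 1491^8 × 1491^4 × 1491^2 × 1491^1 ≡ 4193 × 1953 × 1841 × 6209 × 4305 × 7385 × 1491 (mod 8176).
Accumulate the product:
4193 × 1953 = 8188929 ≡ 4753
4753 × 1841 = 8750273 ≡ 1953
1953 × 6209 = 12126177 ≡ 1169
1169 × 4305 = 5032545 ≡ 4305
4305 × 7385 = 31792425 ≡ 4137
4137 × 1491 = 6168267 ≡ 3563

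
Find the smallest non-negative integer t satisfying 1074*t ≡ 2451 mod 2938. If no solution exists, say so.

no solution

gcd(1074, 2938) = 2, and 2 does not divide 2451.
So the congruence has no solution.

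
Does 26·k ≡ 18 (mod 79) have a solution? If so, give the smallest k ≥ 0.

gcd(26, 79) = 1, so a unique solution mod 79 exists.
26⁻¹ ≡ 76 (mod 79).
k ≡ 76·18 ≡ 25 (mod 79).

25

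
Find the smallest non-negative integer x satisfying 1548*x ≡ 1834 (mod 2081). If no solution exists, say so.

gcd(1548, 2081) = 1, so a unique solution mod 2081 exists.
1548⁻¹ ≡ 816 (mod 2081).
x ≡ 816*1834 ≡ 305 (mod 2081).

305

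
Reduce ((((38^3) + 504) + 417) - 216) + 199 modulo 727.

(38)^3 ≡ 347 (mod 727)
347 + 504 = 851 ≡ 124 (mod 727)
124 + 417 = 541
541 - 216 = 325
325 + 199 = 524

524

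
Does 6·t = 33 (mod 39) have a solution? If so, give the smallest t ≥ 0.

12

gcd(6, 39) = 3, and 3 | 33, so solutions exist.
Divide through by 3: 2·t ≡ 11 (mod 13).
2⁻¹ ≡ 7 (mod 13).
t ≡ 7·11 ≡ 12 (mod 13).
The smallest non-negative solution is t = 12.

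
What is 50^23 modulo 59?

40

Using repeated squaring:
50^1 ≡ 50 (mod 59)
50^2 ≡ 50^2 = 2500 ≡ 22 (mod 59)
50^4 ≡ 22^2 = 484 ≡ 12 (mod 59)
50^8 ≡ 12^2 = 144 ≡ 26 (mod 59)
50^16 ≡ 26^2 = 676 ≡ 27 (mod 59)
50^23 = 50^16 · 50^4 · 50^2 · 50^1 ≡ 27 · 12 · 22 · 50 (mod 59).
Accumulate the product:
27 · 12 = 324 ≡ 29
29 · 22 = 638 ≡ 48
48 · 50 = 2400 ≡ 40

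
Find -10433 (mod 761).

-10433 = -14×761 + 221, so -10433 ≡ 221 (mod 761).

221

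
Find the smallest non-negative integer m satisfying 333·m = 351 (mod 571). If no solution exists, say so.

356

gcd(333, 571) = 1, so a unique solution mod 571 exists.
333⁻¹ ≡ 559 (mod 571).
m ≡ 559·351 ≡ 356 (mod 571).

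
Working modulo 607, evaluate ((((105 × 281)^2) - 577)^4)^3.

162

105 × 281 = 29505 ≡ 369 (mod 607)
(369)^2 ≡ 193 (mod 607)
193 - 577 = -384 ≡ 223 (mod 607)
(223)^4 ≡ 204 (mod 607)
(204)^3 ≡ 162 (mod 607)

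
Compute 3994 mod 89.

78

3994 = 44·89 + 78, so 3994 ≡ 78 (mod 89).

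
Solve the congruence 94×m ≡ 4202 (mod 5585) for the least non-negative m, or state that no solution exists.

1233

gcd(94, 5585) = 1, so a unique solution mod 5585 exists.
94⁻¹ ≡ 3149 (mod 5585).
m ≡ 3149×4202 ≡ 1233 (mod 5585).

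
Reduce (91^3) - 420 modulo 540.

391

(91)^3 ≡ 271 (mod 540)
271 - 420 = -149 ≡ 391 (mod 540)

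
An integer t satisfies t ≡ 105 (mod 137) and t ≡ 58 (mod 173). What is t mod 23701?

11476

137⁻¹ mod 173: 137*24 ≡ 1 (mod 173), so 137⁻¹ ≡ 24.
t = 105 + 137*((58 − 105)*24 mod 173) = 105 + 137*83 = 11476.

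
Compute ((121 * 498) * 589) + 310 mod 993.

121 * 498 = 60258 ≡ 678 (mod 993)
678 * 589 = 399342 ≡ 156 (mod 993)
156 + 310 = 466

466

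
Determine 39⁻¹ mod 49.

Apply the Euclidean algorithm and back-substitute:
49 = 1×39 + 10
39 = 3×10 + 9
10 = 1×9 + 1
9 = 9×1 + 0
gcd(39, 49) = 1, so the inverse exists.
Bézout: 1 = 4×49 − 5×39.
So 39⁻¹ ≡ −5 ≡ 44 (mod 49).

44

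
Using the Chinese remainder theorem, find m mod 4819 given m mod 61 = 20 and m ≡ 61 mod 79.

2826

61⁻¹ mod 79: 61*57 ≡ 1 (mod 79), so 61⁻¹ ≡ 57.
m = 20 + 61*((61 − 20)*57 mod 79) = 20 + 61*46 = 2826.
Check: 2826 mod 61 = 20, 2826 mod 79 = 61. ✓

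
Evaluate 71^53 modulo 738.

Using repeated squaring:
53 in binary is 110101, i.e. 53 = 32 + 16 + 4 + 1.
71^1 ≡ 71 (mod 738)
71^2 ≡ 71^2 = 5041 ≡ 613 (mod 738)
71^4 ≡ 613^2 = 375769 ≡ 127 (mod 738)
71^8 ≡ 127^2 = 16129 ≡ 631 (mod 738)
71^16 ≡ 631^2 = 398161 ≡ 379 (mod 738)
71^32 ≡ 379^2 = 143641 ≡ 469 (mod 738)
71^53 = 71^32 × 71^16 × 71^4 × 71^1 ≡ 469 × 379 × 127 × 71 (mod 738).
Accumulate the product:
469 × 379 = 177751 ≡ 631
631 × 127 = 80137 ≡ 433
433 × 71 = 30743 ≡ 485

485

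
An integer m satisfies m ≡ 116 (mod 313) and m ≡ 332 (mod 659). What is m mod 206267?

313⁻¹ mod 659: 313×619 ≡ 1 (mod 659), so 313⁻¹ ≡ 619.
m = 116 + 313×((332 − 116)×619 mod 659) = 116 + 313×586 = 183534.

183534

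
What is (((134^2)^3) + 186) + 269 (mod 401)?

(134)^2 ≡ 312 (mod 401)
(312)^3 ≡ 390 (mod 401)
390 + 186 = 576 ≡ 175 (mod 401)
175 + 269 = 444 ≡ 43 (mod 401)

43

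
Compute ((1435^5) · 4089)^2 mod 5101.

(1435)^5 ≡ 243 (mod 5101)
243 · 4089 = 993627 ≡ 4033 (mod 5101)
(4033)^2 ≡ 3101 (mod 5101)

3101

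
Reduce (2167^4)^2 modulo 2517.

457

(2167)^4 ≡ 1714 (mod 2517)
(1714)^2 ≡ 457 (mod 2517)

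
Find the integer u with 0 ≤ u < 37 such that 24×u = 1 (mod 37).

37 = 1·24 + 13
24 = 1·13 + 11
13 = 1·11 + 2
11 = 5·2 + 1
2 = 2·1 + 0
gcd(24, 37) = 1, so the inverse exists.
Bézout: 1 = −11·37 + 17·24.
So 24⁻¹ ≡ 17 (mod 37).

17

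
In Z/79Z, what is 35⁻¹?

70

By the extended Euclidean algorithm:
79 = 2·35 + 9
35 = 3·9 + 8
9 = 1·8 + 1
8 = 8·1 + 0
gcd(35, 79) = 1, so the inverse exists.
Bézout: 1 = 4·79 − 9·35.
So 35⁻¹ ≡ −9 ≡ 70 (mod 79).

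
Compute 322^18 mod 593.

314

By square-and-multiply:
18 in binary is 10010, i.e. 18 = 16 + 2.
322^1 ≡ 322 (mod 593)
322^2 ≡ 322^2 = 103684 ≡ 502 (mod 593)
322^4 ≡ 502^2 = 252004 ≡ 572 (mod 593)
322^8 ≡ 572^2 = 327184 ≡ 441 (mod 593)
322^16 ≡ 441^2 = 194481 ≡ 570 (mod 593)
322^18 = 322^16 · 322^2 ≡ 570 · 502 (mod 593).
570 · 502 = 286140 ≡ 314 (mod 593).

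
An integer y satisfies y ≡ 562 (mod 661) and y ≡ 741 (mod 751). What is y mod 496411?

661⁻¹ mod 751: 661×509 ≡ 1 (mod 751), so 661⁻¹ ≡ 509.
y = 562 + 661×((741 − 562)×509 mod 751) = 562 + 661×240 = 159202.
Check: 159202 mod 661 = 562, 159202 mod 751 = 741. ✓

159202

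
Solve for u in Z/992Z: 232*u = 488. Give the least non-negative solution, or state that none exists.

gcd(232, 992) = 8, and 8 | 488, so solutions exist.
Divide through by 8: 29*u mod 124 = 61.
29⁻¹ ≡ 77 (mod 124).
u ≡ 77*61 ≡ 109 (mod 124).
The smallest non-negative solution is u = 109.

109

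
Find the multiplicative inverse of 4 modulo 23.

By the extended Euclidean algorithm:
23 = 5×4 + 3
4 = 1×3 + 1
3 = 3×1 + 0
gcd(4, 23) = 1, so the inverse exists.
Back-substitute for 1:
1 = 1×4 − 1×3
  = −1×23 + 6×4
So 4⁻¹ ≡ 6 (mod 23).

6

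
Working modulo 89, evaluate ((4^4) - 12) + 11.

77

(4)^4 ≡ 78 (mod 89)
78 - 12 = 66
66 + 11 = 77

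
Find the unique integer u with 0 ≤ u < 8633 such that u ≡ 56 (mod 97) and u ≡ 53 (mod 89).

3257

97⁻¹ mod 89: 97×78 ≡ 1 (mod 89), so 97⁻¹ ≡ 78.
u = 56 + 97×((53 − 56)×78 mod 89) = 56 + 97×33 = 3257.
Check: 3257 mod 97 = 56, 3257 mod 89 = 53. ✓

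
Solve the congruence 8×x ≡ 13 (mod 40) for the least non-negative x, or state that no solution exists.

no solution

gcd(8, 40) = 8, and 8 does not divide 13.
So the congruence has no solution.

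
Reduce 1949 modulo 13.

12

1949 = 149*13 + 12, so 1949 ≡ 12 (mod 13).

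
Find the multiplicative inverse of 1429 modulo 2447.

387

2447 = 1*1429 + 1018
1429 = 1*1018 + 411
1018 = 2*411 + 196
411 = 2*196 + 19
196 = 10*19 + 6
19 = 3*6 + 1
6 = 6*1 + 0
gcd(1429, 2447) = 1, so the inverse exists.
Back-substitute for 1:
1 = 1*19 − 3*6
  = −3*196 + 31*19
  = 31*411 − 65*196
  = −65*1018 + 161*411
  = 161*1429 − 226*1018
  = −226*2447 + 387*1429
So 1429⁻¹ ≡ 387 (mod 2447).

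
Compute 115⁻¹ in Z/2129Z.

1407

2129 = 18×115 + 59
115 = 1×59 + 56
59 = 1×56 + 3
56 = 18×3 + 2
3 = 1×2 + 1
2 = 2×1 + 0
gcd(115, 2129) = 1, so the inverse exists.
Back-substitute for 1:
1 = 1×3 − 1×2
  = −1×56 + 19×3
  = 19×59 − 20×56
  = −20×115 + 39×59
  = 39×2129 − 722×115
So 115⁻¹ ≡ −722 ≡ 1407 (mod 2129).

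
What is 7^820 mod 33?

1

By square-and-multiply:
820 in binary is 1100110100, i.e. 820 = 512 + 256 + 32 + 16 + 4.
7^1 ≡ 7 (mod 33)
7^2 ≡ 7^2 = 49 ≡ 16 (mod 33)
7^4 ≡ 16^2 = 256 ≡ 25 (mod 33)
7^8 ≡ 25^2 = 625 ≡ 31 (mod 33)
7^16 ≡ 31^2 = 961 ≡ 4 (mod 33)
7^32 ≡ 4^2 = 16 (mod 33)
7^64 ≡ 16^2 = 256 ≡ 25 (mod 33)
7^128 ≡ 25^2 = 625 ≡ 31 (mod 33)
7^256 ≡ 31^2 = 961 ≡ 4 (mod 33)
7^512 ≡ 4^2 = 16 (mod 33)
7^820 = 7^512 * 7^256 * 7^32 * 7^16 * 7^4 ≡ 16 * 4 * 16 * 4 * 25 (mod 33).
Accumulate the product:
16 * 4 = 64 ≡ 31
31 * 16 = 496 ≡ 1
1 * 4 = 4
4 * 25 = 100 ≡ 1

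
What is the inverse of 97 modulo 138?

37

Run the extended Euclidean algorithm:
138 = 1·97 + 41
97 = 2·41 + 15
41 = 2·15 + 11
15 = 1·11 + 4
11 = 2·4 + 3
4 = 1·3 + 1
3 = 3·1 + 0
gcd(97, 138) = 1, so the inverse exists.
Back-substitute for 1:
1 = 1·4 − 1·3
  = −1·11 + 3·4
  = 3·15 − 4·11
  = −4·41 + 11·15
  = 11·97 − 26·41
  = −26·138 + 37·97
So 97⁻¹ ≡ 37 (mod 138).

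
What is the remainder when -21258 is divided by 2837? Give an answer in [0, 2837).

1438

-21258 = -8×2837 + 1438, so -21258 ≡ 1438 (mod 2837).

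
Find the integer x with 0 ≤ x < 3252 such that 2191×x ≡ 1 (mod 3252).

3252 = 1×2191 + 1061
2191 = 2×1061 + 69
1061 = 15×69 + 26
69 = 2×26 + 17
26 = 1×17 + 9
17 = 1×9 + 8
9 = 1×8 + 1
8 = 8×1 + 0
gcd(2191, 3252) = 1, so the inverse exists.
Bézout: 1 = 254×3252 − 377×2191.
So 2191⁻¹ ≡ −377 ≡ 2875 (mod 3252).

2875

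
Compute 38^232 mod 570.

By square-and-multiply:
232 in binary is 11101000, i.e. 232 = 128 + 64 + 32 + 8.
38^1 ≡ 38 (mod 570)
38^2 ≡ 38^2 = 1444 ≡ 304 (mod 570)
38^4 ≡ 304^2 = 92416 ≡ 76 (mod 570)
38^8 ≡ 76^2 = 5776 ≡ 76 (mod 570)
38^16 ≡ 76^2 = 5776 ≡ 76 (mod 570)
38^32 ≡ 76^2 = 5776 ≡ 76 (mod 570)
38^64 ≡ 76^2 = 5776 ≡ 76 (mod 570)
38^128 ≡ 76^2 = 5776 ≡ 76 (mod 570)
38^232 = 38^128 * 38^64 * 38^32 * 38^8 ≡ 76 * 76 * 76 * 76 (mod 570).
Accumulate the product:
76 * 76 = 5776 ≡ 76
76 * 76 = 5776 ≡ 76
76 * 76 = 5776 ≡ 76

76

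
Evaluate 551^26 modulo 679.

494

Using repeated squaring:
551^1 ≡ 551 (mod 679)
551^2 ≡ 551^2 = 303601 ≡ 88 (mod 679)
551^4 ≡ 88^2 = 7744 ≡ 275 (mod 679)
551^8 ≡ 275^2 = 75625 ≡ 256 (mod 679)
551^16 ≡ 256^2 = 65536 ≡ 352 (mod 679)
551^26 = 551^16 * 551^8 * 551^2 ≡ 352 * 256 * 88 (mod 679).
Accumulate the product:
352 * 256 = 90112 ≡ 484
484 * 88 = 42592 ≡ 494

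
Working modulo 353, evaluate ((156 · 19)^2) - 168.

156 · 19 = 2964 ≡ 140 (mod 353)
(140)^2 ≡ 185 (mod 353)
185 - 168 = 17

17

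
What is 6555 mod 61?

6555 = 107·61 + 28, so 6555 ≡ 28 (mod 61).

28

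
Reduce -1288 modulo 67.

-1288 = -20·67 + 52, so -1288 ≡ 52 (mod 67).

52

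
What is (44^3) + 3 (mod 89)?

(44)^3 ≡ 11 (mod 89)
11 + 3 = 14

14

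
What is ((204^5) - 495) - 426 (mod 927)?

(204)^5 ≡ 792 (mod 927)
792 - 495 = 297
297 - 426 = -129 ≡ 798 (mod 927)

798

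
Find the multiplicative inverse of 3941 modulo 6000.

6000 = 1×3941 + 2059
3941 = 1×2059 + 1882
2059 = 1×1882 + 177
1882 = 10×177 + 112
177 = 1×112 + 65
112 = 1×65 + 47
65 = 1×47 + 18
47 = 2×18 + 11
18 = 1×11 + 7
11 = 1×7 + 4
7 = 1×4 + 3
4 = 1×3 + 1
3 = 3×1 + 0
gcd(3941, 6000) = 1, so the inverse exists.
Bézout: 1 = −1091×6000 + 1661×3941.
So 3941⁻¹ ≡ 1661 (mod 6000).

1661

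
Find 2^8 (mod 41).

10

2^1 ≡ 2 (mod 41)
2^2 ≡ 2^2 = 4 (mod 41)
2^4 ≡ 4^2 = 16 (mod 41)
2^8 ≡ 16^2 = 256 ≡ 10 (mod 41)
So 2^8 ≡ 10 (mod 41).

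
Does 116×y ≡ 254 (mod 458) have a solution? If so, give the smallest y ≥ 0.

93

gcd(116, 458) = 2, and 2 | 254, so solutions exist.
Divide through by 2: 58×y ≡ 127 mod 229.
58⁻¹ ≡ 154 (mod 229).
y ≡ 154×127 ≡ 93 (mod 229).
The smallest non-negative solution is y = 93.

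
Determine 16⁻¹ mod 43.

35

43 = 2*16 + 11
16 = 1*11 + 5
11 = 2*5 + 1
5 = 5*1 + 0
gcd(16, 43) = 1, so the inverse exists.
Bézout: 1 = 3*43 − 8*16.
So 16⁻¹ ≡ −8 ≡ 35 (mod 43).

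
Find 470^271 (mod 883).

610

271 in binary is 100001111, i.e. 271 = 256 + 8 + 4 + 2 + 1.
470^1 ≡ 470 (mod 883)
470^2 ≡ 470^2 = 220900 ≡ 150 (mod 883)
470^4 ≡ 150^2 = 22500 ≡ 425 (mod 883)
470^8 ≡ 425^2 = 180625 ≡ 493 (mod 883)
470^16 ≡ 493^2 = 243049 ≡ 224 (mod 883)
470^32 ≡ 224^2 = 50176 ≡ 728 (mod 883)
470^64 ≡ 728^2 = 529984 ≡ 184 (mod 883)
470^128 ≡ 184^2 = 33856 ≡ 302 (mod 883)
470^256 ≡ 302^2 = 91204 ≡ 255 (mod 883)
470^271 = 470^256 · 470^8 · 470^4 · 470^2 · 470^1 ≡ 255 · 493 · 425 · 150 · 470 (mod 883).
Accumulate the product:
255 · 493 = 125715 ≡ 329
329 · 425 = 139825 ≡ 311
311 · 150 = 46650 ≡ 734
734 · 470 = 344980 ≡ 610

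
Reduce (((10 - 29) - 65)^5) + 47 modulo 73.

10 - 29 = -19 ≡ 54 (mod 73)
54 - 65 = -11 ≡ 62 (mod 73)
(62)^5 ≡ 60 (mod 73)
60 + 47 = 107 ≡ 34 (mod 73)

34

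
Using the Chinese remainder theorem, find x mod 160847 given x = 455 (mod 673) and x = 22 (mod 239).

673⁻¹ mod 239: 673×38 ≡ 1 (mod 239), so 673⁻¹ ≡ 38.
x = 455 + 673×((22 − 455)×38 mod 239) = 455 + 673×37 = 25356.

25356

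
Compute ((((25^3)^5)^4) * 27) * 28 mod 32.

(25)^3 ≡ 9 (mod 32)
(9)^5 ≡ 9 (mod 32)
(9)^4 ≡ 1 (mod 32)
1 * 27 = 27
27 * 28 = 756 ≡ 20 (mod 32)

20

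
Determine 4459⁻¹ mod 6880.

4419

Apply the Euclidean algorithm and back-substitute:
6880 = 1*4459 + 2421
4459 = 1*2421 + 2038
2421 = 1*2038 + 383
2038 = 5*383 + 123
383 = 3*123 + 14
123 = 8*14 + 11
14 = 1*11 + 3
11 = 3*3 + 2
3 = 1*2 + 1
2 = 2*1 + 0
gcd(4459, 6880) = 1, so the inverse exists.
Back-substitute for 1:
1 = 1*3 − 1*2
  = −1*11 + 4*3
  = 4*14 − 5*11
  = −5*123 + 44*14
  = 44*383 − 137*123
  = −137*2038 + 729*383
  = 729*2421 − 866*2038
  = −866*4459 + 1595*2421
  = 1595*6880 − 2461*4459
So 4459⁻¹ ≡ −2461 ≡ 4419 (mod 6880).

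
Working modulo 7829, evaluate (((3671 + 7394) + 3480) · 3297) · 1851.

4699

3671 + 7394 = 11065 ≡ 3236 (mod 7829)
3236 + 3480 = 6716
6716 · 3297 = 22142652 ≡ 2240 (mod 7829)
2240 · 1851 = 4146240 ≡ 4699 (mod 7829)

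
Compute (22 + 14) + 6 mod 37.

5

22 + 14 = 36
36 + 6 = 42 ≡ 5 (mod 37)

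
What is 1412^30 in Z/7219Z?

Using repeated squaring:
30 in binary is 11110, i.e. 30 = 16 + 8 + 4 + 2.
1412^1 ≡ 1412 (mod 7219)
1412^2 ≡ 1412^2 = 1993744 ≡ 1300 (mod 7219)
1412^4 ≡ 1300^2 = 1690000 ≡ 754 (mod 7219)
1412^8 ≡ 754^2 = 568516 ≡ 5434 (mod 7219)
1412^16 ≡ 5434^2 = 29528356 ≡ 2646 (mod 7219)
1412^30 = 1412^16 × 1412^8 × 1412^4 × 1412^2 ≡ 2646 × 5434 × 754 × 1300 (mod 7219).
Accumulate the product:
2646 × 5434 = 14378364 ≡ 5335
5335 × 754 = 4022590 ≡ 1607
1607 × 1300 = 2089100 ≡ 2809

2809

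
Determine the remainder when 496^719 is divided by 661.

350

Using repeated squaring:
719 in binary is 1011001111, i.e. 719 = 512 + 128 + 64 + 8 + 4 + 2 + 1.
496^1 ≡ 496 (mod 661)
496^2 ≡ 496^2 = 246016 ≡ 124 (mod 661)
496^4 ≡ 124^2 = 15376 ≡ 173 (mod 661)
496^8 ≡ 173^2 = 29929 ≡ 184 (mod 661)
496^16 ≡ 184^2 = 33856 ≡ 145 (mod 661)
496^32 ≡ 145^2 = 21025 ≡ 534 (mod 661)
496^64 ≡ 534^2 = 285156 ≡ 265 (mod 661)
496^128 ≡ 265^2 = 70225 ≡ 159 (mod 661)
496^256 ≡ 159^2 = 25281 ≡ 163 (mod 661)
496^512 ≡ 163^2 = 26569 ≡ 129 (mod 661)
496^719 = 496^512 · 496^128 · 496^64 · 496^8 · 496^4 · 496^2 · 496^1 ≡ 129 · 159 · 265 · 184 · 173 · 124 · 496 (mod 661).
Accumulate the product:
129 · 159 = 20511 ≡ 20
20 · 265 = 5300 ≡ 12
12 · 184 = 2208 ≡ 225
225 · 173 = 38925 ≡ 587
587 · 124 = 72788 ≡ 78
78 · 496 = 38688 ≡ 350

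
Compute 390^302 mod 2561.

2496

By square-and-multiply:
302 in binary is 100101110, i.e. 302 = 256 + 32 + 8 + 4 + 2.
390^1 ≡ 390 (mod 2561)
390^2 ≡ 390^2 = 152100 ≡ 1001 (mod 2561)
390^4 ≡ 1001^2 = 1002001 ≡ 650 (mod 2561)
390^8 ≡ 650^2 = 422500 ≡ 2496 (mod 2561)
390^16 ≡ 2496^2 = 6230016 ≡ 1664 (mod 2561)
390^32 ≡ 1664^2 = 2768896 ≡ 455 (mod 2561)
390^64 ≡ 455^2 = 207025 ≡ 2145 (mod 2561)
390^128 ≡ 2145^2 = 4601025 ≡ 1469 (mod 2561)
390^256 ≡ 1469^2 = 2157961 ≡ 1599 (mod 2561)
390^302 = 390^256 × 390^32 × 390^8 × 390^4 × 390^2 ≡ 1599 × 455 × 2496 × 650 × 1001 (mod 2561).
Accumulate the product:
1599 × 455 = 727545 ≡ 221
221 × 2496 = 551616 ≡ 1001
1001 × 650 = 650650 ≡ 156
156 × 1001 = 156156 ≡ 2496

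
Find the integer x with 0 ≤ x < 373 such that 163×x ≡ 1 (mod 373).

119

Run the extended Euclidean algorithm:
373 = 2·163 + 47
163 = 3·47 + 22
47 = 2·22 + 3
22 = 7·3 + 1
3 = 3·1 + 0
gcd(163, 373) = 1, so the inverse exists.
Bézout: 1 = −52·373 + 119·163.
So 163⁻¹ ≡ 119 (mod 373).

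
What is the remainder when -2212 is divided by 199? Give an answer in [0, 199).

176

-2212 = -12·199 + 176, so -2212 ≡ 176 (mod 199).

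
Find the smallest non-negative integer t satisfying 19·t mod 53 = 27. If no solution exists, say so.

gcd(19, 53) = 1, so a unique solution mod 53 exists.
19⁻¹ ≡ 14 (mod 53).
t ≡ 14·27 ≡ 7 (mod 53).

7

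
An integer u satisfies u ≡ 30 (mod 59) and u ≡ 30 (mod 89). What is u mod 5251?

59⁻¹ mod 89: 59*86 ≡ 1 (mod 89), so 59⁻¹ ≡ 86.
u = 30 + 59*((30 − 30)*86 mod 89) = 30 + 59*0 = 30.
Check: 30 mod 59 = 30, 30 mod 89 = 30. ✓

30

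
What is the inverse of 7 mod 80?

23

80 = 11·7 + 3
7 = 2·3 + 1
3 = 3·1 + 0
gcd(7, 80) = 1, so the inverse exists.
Bézout: 1 = −2·80 + 23·7.
So 7⁻¹ ≡ 23 (mod 80).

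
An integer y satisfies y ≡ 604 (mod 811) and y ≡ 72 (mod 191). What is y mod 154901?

811⁻¹ mod 191: 811*126 ≡ 1 (mod 191), so 811⁻¹ ≡ 126.
y = 604 + 811*((72 − 604)*126 mod 191) = 604 + 811*9 = 7903.

7903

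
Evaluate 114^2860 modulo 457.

Using repeated squaring:
114^1 ≡ 114 (mod 457)
114^2 ≡ 114^2 = 12996 ≡ 200 (mod 457)
114^4 ≡ 200^2 = 40000 ≡ 241 (mod 457)
114^8 ≡ 241^2 = 58081 ≡ 42 (mod 457)
114^16 ≡ 42^2 = 1764 ≡ 393 (mod 457)
114^32 ≡ 393^2 = 154449 ≡ 440 (mod 457)
114^64 ≡ 440^2 = 193600 ≡ 289 (mod 457)
114^128 ≡ 289^2 = 83521 ≡ 347 (mod 457)
114^256 ≡ 347^2 = 120409 ≡ 218 (mod 457)
114^512 ≡ 218^2 = 47524 ≡ 453 (mod 457)
114^1024 ≡ 453^2 = 205209 ≡ 16 (mod 457)
114^2048 ≡ 16^2 = 256 (mod 457)
114^2860 = 114^2048 · 114^512 · 114^256 · 114^32 · 114^8 · 114^4 ≡ 256 · 453 · 218 · 440 · 42 · 241 (mod 457).
Accumulate the product:
256 · 453 = 115968 ≡ 347
347 · 218 = 75646 ≡ 241
241 · 440 = 106040 ≡ 16
16 · 42 = 672 ≡ 215
215 · 241 = 51815 ≡ 174

174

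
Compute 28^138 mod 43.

35

138 in binary is 10001010, i.e. 138 = 128 + 8 + 2.
28^1 ≡ 28 (mod 43)
28^2 ≡ 28^2 = 784 ≡ 10 (mod 43)
28^4 ≡ 10^2 = 100 ≡ 14 (mod 43)
28^8 ≡ 14^2 = 196 ≡ 24 (mod 43)
28^16 ≡ 24^2 = 576 ≡ 17 (mod 43)
28^32 ≡ 17^2 = 289 ≡ 31 (mod 43)
28^64 ≡ 31^2 = 961 ≡ 15 (mod 43)
28^128 ≡ 15^2 = 225 ≡ 10 (mod 43)
28^138 = 28^128 · 28^8 · 28^2 ≡ 10 · 24 · 10 (mod 43).
Accumulate the product:
10 · 24 = 240 ≡ 25
25 · 10 = 250 ≡ 35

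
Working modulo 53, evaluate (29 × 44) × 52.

29 × 44 = 1276 ≡ 4 (mod 53)
4 × 52 = 208 ≡ 49 (mod 53)

49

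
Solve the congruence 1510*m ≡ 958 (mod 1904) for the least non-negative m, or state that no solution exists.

gcd(1510, 1904) = 2, and 2 | 958, so solutions exist.
Divide through by 2: 755*m ≡ 479 mod 952.
755⁻¹ ≡ 923 (mod 952).
m ≡ 923*479 ≡ 389 (mod 952).
The smallest non-negative solution is m = 389.

389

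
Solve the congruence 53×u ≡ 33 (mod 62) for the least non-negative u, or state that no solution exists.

17

gcd(53, 62) = 1, so a unique solution mod 62 exists.
53⁻¹ ≡ 55 (mod 62).
u ≡ 55×33 ≡ 17 (mod 62).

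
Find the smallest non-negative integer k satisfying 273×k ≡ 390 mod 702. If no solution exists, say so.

4

gcd(273, 702) = 39, and 39 | 390, so solutions exist.
Divide through by 39: 7×k ≡ 10 (mod 18).
7⁻¹ ≡ 13 (mod 18).
k ≡ 13×10 ≡ 4 (mod 18).
The smallest non-negative solution is k = 4.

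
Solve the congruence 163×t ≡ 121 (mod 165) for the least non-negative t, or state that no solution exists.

22

gcd(163, 165) = 1, so a unique solution mod 165 exists.
163⁻¹ ≡ 82 (mod 165).
t ≡ 82×121 ≡ 22 (mod 165).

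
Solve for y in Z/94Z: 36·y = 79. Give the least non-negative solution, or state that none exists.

gcd(36, 94) = 2, and 2 does not divide 79.
So the congruence has no solution.

no solution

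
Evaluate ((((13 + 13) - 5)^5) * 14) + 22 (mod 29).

13 + 13 = 26
26 - 5 = 21
(21)^5 ≡ 2 (mod 29)
2 * 14 = 28
28 + 22 = 50 ≡ 21 (mod 29)

21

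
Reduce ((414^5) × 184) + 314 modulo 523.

92

(414)^5 ≡ 482 (mod 523)
482 × 184 = 88688 ≡ 301 (mod 523)
301 + 314 = 615 ≡ 92 (mod 523)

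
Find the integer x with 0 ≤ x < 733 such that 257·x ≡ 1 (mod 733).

By the extended Euclidean algorithm:
733 = 2·257 + 219
257 = 1·219 + 38
219 = 5·38 + 29
38 = 1·29 + 9
29 = 3·9 + 2
9 = 4·2 + 1
2 = 2·1 + 0
gcd(257, 733) = 1, so the inverse exists.
Bézout: 1 = −115·733 + 328·257.
So 257⁻¹ ≡ 328 (mod 733).

328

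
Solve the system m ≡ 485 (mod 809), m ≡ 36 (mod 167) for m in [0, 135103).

809⁻¹ mod 167: 809×122 ≡ 1 (mod 167), so 809⁻¹ ≡ 122.
m = 485 + 809×((36 − 485)×122 mod 167) = 485 + 809×165 = 133970.

133970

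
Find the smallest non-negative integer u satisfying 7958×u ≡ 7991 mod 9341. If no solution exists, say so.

852

gcd(7958, 9341) = 1, so a unique solution mod 9341 exists.
7958⁻¹ ≡ 5687 (mod 9341).
u ≡ 5687×7991 ≡ 852 (mod 9341).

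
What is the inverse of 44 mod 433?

Apply the Euclidean algorithm and back-substitute:
433 = 9·44 + 37
44 = 1·37 + 7
37 = 5·7 + 2
7 = 3·2 + 1
2 = 2·1 + 0
gcd(44, 433) = 1, so the inverse exists.
Bézout: 1 = −19·433 + 187·44.
So 44⁻¹ ≡ 187 (mod 433).

187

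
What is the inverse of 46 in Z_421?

119

Run the extended Euclidean algorithm:
421 = 9·46 + 7
46 = 6·7 + 4
7 = 1·4 + 3
4 = 1·3 + 1
3 = 3·1 + 0
gcd(46, 421) = 1, so the inverse exists.
Bézout: 1 = −13·421 + 119·46.
So 46⁻¹ ≡ 119 (mod 421).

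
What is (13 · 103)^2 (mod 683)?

13 · 103 = 1339 ≡ 656 (mod 683)
(656)^2 ≡ 46 (mod 683)

46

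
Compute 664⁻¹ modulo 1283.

Run the extended Euclidean algorithm:
1283 = 1×664 + 619
664 = 1×619 + 45
619 = 13×45 + 34
45 = 1×34 + 11
34 = 3×11 + 1
11 = 11×1 + 0
gcd(664, 1283) = 1, so the inverse exists.
Bézout: 1 = 59×1283 − 114×664.
So 664⁻¹ ≡ −114 ≡ 1169 (mod 1283).

1169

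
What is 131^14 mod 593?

179

Using repeated squaring:
14 in binary is 1110, i.e. 14 = 8 + 4 + 2.
131^1 ≡ 131 (mod 593)
131^2 ≡ 131^2 = 17161 ≡ 557 (mod 593)
131^4 ≡ 557^2 = 310249 ≡ 110 (mod 593)
131^8 ≡ 110^2 = 12100 ≡ 240 (mod 593)
131^14 = 131^8 * 131^4 * 131^2 ≡ 240 * 110 * 557 (mod 593).
Accumulate the product:
240 * 110 = 26400 ≡ 308
308 * 557 = 171556 ≡ 179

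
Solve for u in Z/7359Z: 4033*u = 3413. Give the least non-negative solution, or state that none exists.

gcd(4033, 7359) = 1, so a unique solution mod 7359 exists.
4033⁻¹ ≡ 4507 (mod 7359).
u ≡ 4507*3413 ≡ 2081 (mod 7359).

2081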